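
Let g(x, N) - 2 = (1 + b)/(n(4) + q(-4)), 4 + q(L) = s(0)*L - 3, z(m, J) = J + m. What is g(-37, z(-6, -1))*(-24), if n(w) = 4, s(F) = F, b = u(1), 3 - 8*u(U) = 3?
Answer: -40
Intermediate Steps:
u(U) = 0 (u(U) = 3/8 - ⅛*3 = 3/8 - 3/8 = 0)
b = 0
q(L) = -7 (q(L) = -4 + (0*L - 3) = -4 + (0 - 3) = -4 - 3 = -7)
g(x, N) = 5/3 (g(x, N) = 2 + (1 + 0)/(4 - 7) = 2 + 1/(-3) = 2 + 1*(-⅓) = 2 - ⅓ = 5/3)
g(-37, z(-6, -1))*(-24) = (5/3)*(-24) = -40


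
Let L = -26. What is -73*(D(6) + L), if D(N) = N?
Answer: 1460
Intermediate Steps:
-73*(D(6) + L) = -73*(6 - 26) = -73*(-20) = 1460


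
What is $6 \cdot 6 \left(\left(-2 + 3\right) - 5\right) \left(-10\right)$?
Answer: $1440$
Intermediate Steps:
$6 \cdot 6 \left(\left(-2 + 3\right) - 5\right) \left(-10\right) = 36 \left(1 - 5\right) \left(-10\right) = 36 \left(-4\right) \left(-10\right) = \left(-144\right) \left(-10\right) = 1440$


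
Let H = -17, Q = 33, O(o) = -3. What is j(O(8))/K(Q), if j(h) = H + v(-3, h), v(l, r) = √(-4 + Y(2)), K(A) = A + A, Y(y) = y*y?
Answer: -17/66 ≈ -0.25758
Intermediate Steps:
Y(y) = y²
K(A) = 2*A
v(l, r) = 0 (v(l, r) = √(-4 + 2²) = √(-4 + 4) = √0 = 0)
j(h) = -17 (j(h) = -17 + 0 = -17)
j(O(8))/K(Q) = -17/(2*33) = -17/66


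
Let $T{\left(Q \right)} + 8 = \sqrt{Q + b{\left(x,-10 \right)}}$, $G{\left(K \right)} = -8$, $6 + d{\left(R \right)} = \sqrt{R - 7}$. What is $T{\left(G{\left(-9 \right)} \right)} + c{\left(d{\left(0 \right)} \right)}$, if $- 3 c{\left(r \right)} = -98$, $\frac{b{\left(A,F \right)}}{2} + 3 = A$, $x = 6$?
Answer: $\frac{74}{3} + i \sqrt{2} \approx 24.667 + 1.4142 i$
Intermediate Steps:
$b{\left(A,F \right)} = -6 + 2 A$
$d{\left(R \right)} = -6 + \sqrt{-7 + R}$ ($d{\left(R \right)} = -6 + \sqrt{R - 7} = -6 + \sqrt{-7 + R}$)
$T{\left(Q \right)} = -8 + \sqrt{6 + Q}$ ($T{\left(Q \right)} = -8 + \sqrt{Q + \left(-6 + 2 \cdot 6\right)} = -8 + \sqrt{Q + \left(-6 + 12\right)} = -8 + \sqrt{Q + 6} = -8 + \sqrt{6 + Q}$)
$c{\left(r \right)} = \frac{98}{3}$ ($c{\left(r \right)} = \left(- \frac{1}{3}\right) \left(-98\right) = \frac{98}{3}$)
$T{\left(G{\left(-9 \right)} \right)} + c{\left(d{\left(0 \right)} \right)} = \left(-8 + \sqrt{6 - 8}\right) + \frac{98}{3} = \left(-8 + \sqrt{-2}\right) + \frac{98}{3} = \left(-8 + i \sqrt{2}\right) + \frac{98}{3} = \frac{74}{3} + i \sqrt{2}$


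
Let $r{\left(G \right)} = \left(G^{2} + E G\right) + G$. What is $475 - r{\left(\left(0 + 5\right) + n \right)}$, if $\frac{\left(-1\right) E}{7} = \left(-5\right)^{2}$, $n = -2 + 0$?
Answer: $988$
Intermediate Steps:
$n = -2$
$E = -175$ ($E = - 7 \left(-5\right)^{2} = \left(-7\right) 25 = -175$)
$r{\left(G \right)} = G^{2} - 174 G$ ($r{\left(G \right)} = \left(G^{2} - 175 G\right) + G = G^{2} - 174 G$)
$475 - r{\left(\left(0 + 5\right) + n \right)} = 475 - \left(\left(0 + 5\right) - 2\right) \left(-174 + \left(\left(0 + 5\right) - 2\right)\right) = 475 - \left(5 - 2\right) \left(-174 + \left(5 - 2\right)\right) = 475 - 3 \left(-174 + 3\right) = 475 - 3 \left(-171\right) = 475 - -513 = 475 + 513 = 988$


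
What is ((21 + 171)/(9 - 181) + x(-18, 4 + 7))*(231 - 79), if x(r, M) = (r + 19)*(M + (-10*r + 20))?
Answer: 1371800/43 ≈ 31902.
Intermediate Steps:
x(r, M) = (19 + r)*(20 + M - 10*r) (x(r, M) = (19 + r)*(M + (20 - 10*r)) = (19 + r)*(20 + M - 10*r))
((21 + 171)/(9 - 181) + x(-18, 4 + 7))*(231 - 79) = ((21 + 171)/(9 - 181) + (380 - 170*(-18) - 10*(-18)² + 19*(4 + 7) + (4 + 7)*(-18)))*(231 - 79) = (192/(-172) + (380 + 3060 - 10*324 + 19*11 + 11*(-18)))*152 = (192*(-1/172) + (380 + 3060 - 3240 + 209 - 198))*152 = (-48/43 + 211)*152 = (9025/43)*152 = 1371800/43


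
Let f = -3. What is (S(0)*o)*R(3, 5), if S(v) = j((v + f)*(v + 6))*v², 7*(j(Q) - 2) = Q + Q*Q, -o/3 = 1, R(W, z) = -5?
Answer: 0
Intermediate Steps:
o = -3 (o = -3*1 = -3)
j(Q) = 2 + Q/7 + Q²/7 (j(Q) = 2 + (Q + Q*Q)/7 = 2 + (Q + Q²)/7 = 2 + (Q/7 + Q²/7) = 2 + Q/7 + Q²/7)
S(v) = v²*(2 + (-3 + v)²*(6 + v)²/7 + (-3 + v)*(6 + v)/7) (S(v) = (2 + ((v - 3)*(v + 6))/7 + ((v - 3)*(v + 6))²/7)*v² = (2 + ((-3 + v)*(6 + v))/7 + ((-3 + v)*(6 + v))²/7)*v² = (2 + (-3 + v)*(6 + v)/7 + ((-3 + v)²*(6 + v)²)/7)*v² = (2 + (-3 + v)*(6 + v)/7 + (-3 + v)²*(6 + v)²/7)*v² = (2 + (-3 + v)²*(6 + v)²/7 + (-3 + v)*(6 + v)/7)*v² = v²*(2 + (-3 + v)²*(6 + v)²/7 + (-3 + v)*(6 + v)/7))
(S(0)*o)*R(3, 5) = (((⅐)*0²*(-4 + 0² + (-18 + 0² + 3*0)² + 3*0))*(-3))*(-5) = (((⅐)*0*(-4 + 0 + (-18 + 0 + 0)² + 0))*(-3))*(-5) = (((⅐)*0*(-4 + 0 + (-18)² + 0))*(-3))*(-5) = (((⅐)*0*(-4 + 0 + 324 + 0))*(-3))*(-5) = (((⅐)*0*320)*(-3))*(-5) = (0*(-3))*(-5) = 0*(-5) = 0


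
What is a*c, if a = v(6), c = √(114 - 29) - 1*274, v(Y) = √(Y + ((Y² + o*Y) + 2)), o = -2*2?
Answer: 2*√5*(-274 + √85) ≈ -1184.1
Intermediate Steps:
o = -4
v(Y) = √(2 + Y² - 3*Y) (v(Y) = √(Y + ((Y² - 4*Y) + 2)) = √(Y + (2 + Y² - 4*Y)) = √(2 + Y² - 3*Y))
c = -274 + √85 (c = √85 - 274 = -274 + √85 ≈ -264.78)
a = 2*√5 (a = √(2 + 6² - 3*6) = √(2 + 36 - 18) = √20 = 2*√5 ≈ 4.4721)
a*c = (2*√5)*(-274 + √85) = 2*√5*(-274 + √85)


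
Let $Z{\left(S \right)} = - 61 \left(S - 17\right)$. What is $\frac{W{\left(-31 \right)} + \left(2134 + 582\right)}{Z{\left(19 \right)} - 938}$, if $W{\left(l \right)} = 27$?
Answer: $- \frac{2743}{1060} \approx -2.5877$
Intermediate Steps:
$Z{\left(S \right)} = 1037 - 61 S$ ($Z{\left(S \right)} = - 61 \left(-17 + S\right) = 1037 - 61 S$)
$\frac{W{\left(-31 \right)} + \left(2134 + 582\right)}{Z{\left(19 \right)} - 938} = \frac{27 + \left(2134 + 582\right)}{\left(1037 - 1159\right) - 938} = \frac{27 + 2716}{\left(1037 - 1159\right) - 938} = \frac{2743}{-122 - 938} = \frac{2743}{-1060} = 2743 \left(- \frac{1}{1060}\right) = - \frac{2743}{1060}$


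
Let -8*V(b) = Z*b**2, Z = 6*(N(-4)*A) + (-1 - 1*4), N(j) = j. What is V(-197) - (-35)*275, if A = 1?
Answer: 1202461/8 ≈ 1.5031e+5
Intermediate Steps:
Z = -29 (Z = 6*(-4*1) + (-1 - 1*4) = 6*(-4) + (-1 - 4) = -24 - 5 = -29)
V(b) = 29*b**2/8 (V(b) = -(-29)*b**2/8 = 29*b**2/8)
V(-197) - (-35)*275 = (29/8)*(-197)**2 - (-35)*275 = (29/8)*38809 - 1*(-9625) = 1125461/8 + 9625 = 1202461/8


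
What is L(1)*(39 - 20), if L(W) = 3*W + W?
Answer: 76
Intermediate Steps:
L(W) = 4*W
L(1)*(39 - 20) = (4*1)*(39 - 20) = 4*19 = 76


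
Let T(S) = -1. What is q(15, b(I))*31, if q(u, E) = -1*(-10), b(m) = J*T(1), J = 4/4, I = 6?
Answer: 310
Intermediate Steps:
J = 1 (J = 4*(¼) = 1)
b(m) = -1 (b(m) = 1*(-1) = -1)
q(u, E) = 10
q(15, b(I))*31 = 10*31 = 310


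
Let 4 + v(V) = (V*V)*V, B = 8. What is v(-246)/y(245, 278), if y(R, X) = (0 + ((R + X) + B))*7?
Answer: -14886940/3717 ≈ -4005.1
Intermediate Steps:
y(R, X) = 56 + 7*R + 7*X (y(R, X) = (0 + ((R + X) + 8))*7 = (0 + (8 + R + X))*7 = (8 + R + X)*7 = 56 + 7*R + 7*X)
v(V) = -4 + V³ (v(V) = -4 + (V*V)*V = -4 + V²*V = -4 + V³)
v(-246)/y(245, 278) = (-4 + (-246)³)/(56 + 7*245 + 7*278) = (-4 - 14886936)/(56 + 1715 + 1946) = -14886940/3717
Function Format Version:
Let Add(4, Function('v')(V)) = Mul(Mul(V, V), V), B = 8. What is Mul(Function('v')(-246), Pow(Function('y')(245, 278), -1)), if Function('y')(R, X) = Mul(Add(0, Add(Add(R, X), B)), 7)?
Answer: Rational(-14886940, 3717) ≈ -4005.1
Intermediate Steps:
Function('y')(R, X) = Add(56, Mul(7, R), Mul(7, X)) (Function('y')(R, X) = Mul(Add(0, Add(Add(R, X), 8)), 7) = Mul(Add(0, Add(8, R, X)), 7) = Mul(Add(8, R, X), 7) = Add(56, Mul(7, R), Mul(7, X)))
Function('v')(V) = Add(-4, Pow(V, 3)) (Function('v')(V) = Add(-4, Mul(Mul(V, V), V)) = Add(-4, Mul(Pow(V, 2), V)) = Add(-4, Pow(V, 3)))
Mul(Function('v')(-246), Pow(Function('y')(245, 278), -1)) = Mul(Add(-4, Pow(-246, 3)), Pow(Add(56, Mul(7, 245), Mul(7, 278)), -1)) = Mul(Add(-4, -14886936), Pow(Add(56, 1715, 1946), -1)) = Mul(-14886940, Pow(3717, -1)) = Mul(-14886940, Rational(1, 3717)) = Rational(-14886940, 3717)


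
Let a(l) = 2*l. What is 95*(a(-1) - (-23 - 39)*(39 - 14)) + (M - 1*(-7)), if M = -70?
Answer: 146997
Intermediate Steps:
95*(a(-1) - (-23 - 39)*(39 - 14)) + (M - 1*(-7)) = 95*(2*(-1) - (-23 - 39)*(39 - 14)) + (-70 - 1*(-7)) = 95*(-2 - (-62)*25) + (-70 + 7) = 95*(-2 - 1*(-1550)) - 63 = 95*(-2 + 1550) - 63 = 95*1548 - 63 = 147060 - 63 = 146997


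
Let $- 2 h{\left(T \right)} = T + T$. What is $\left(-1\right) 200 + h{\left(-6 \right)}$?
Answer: $-194$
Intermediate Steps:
$h{\left(T \right)} = - T$ ($h{\left(T \right)} = - \frac{T + T}{2} = - \frac{2 T}{2} = - T$)
$\left(-1\right) 200 + h{\left(-6 \right)} = \left(-1\right) 200 - -6 = -200 + 6 = -194$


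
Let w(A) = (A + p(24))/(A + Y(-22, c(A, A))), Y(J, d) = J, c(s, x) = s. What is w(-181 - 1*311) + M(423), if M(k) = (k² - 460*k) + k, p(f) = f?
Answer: -3913362/257 ≈ -15227.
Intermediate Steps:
M(k) = k² - 459*k
w(A) = (24 + A)/(-22 + A) (w(A) = (A + 24)/(A - 22) = (24 + A)/(-22 + A))
w(-181 - 1*311) + M(423) = (24 + (-181 - 1*311))/(-22 + (-181 - 1*311)) + 423*(-459 + 423) = (24 + (-181 - 311))/(-22 + (-181 - 311)) + 423*(-36) = (24 - 492)/(-22 - 492) - 15228 = -468/(-514) - 15228 = -1/514*(-468) - 15228 = 234/257 - 15228 = -3913362/257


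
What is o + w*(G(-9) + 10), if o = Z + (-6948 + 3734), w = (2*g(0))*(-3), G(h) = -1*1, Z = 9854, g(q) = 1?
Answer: 6586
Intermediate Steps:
G(h) = -1
w = -6 (w = (2*1)*(-3) = 2*(-3) = -6)
o = 6640 (o = 9854 + (-6948 + 3734) = 9854 - 3214 = 6640)
o + w*(G(-9) + 10) = 6640 - 6*(-1 + 10) = 6640 - 6*9 = 6640 - 54 = 6586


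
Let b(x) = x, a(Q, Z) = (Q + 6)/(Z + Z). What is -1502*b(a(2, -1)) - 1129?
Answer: 4879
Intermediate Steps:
a(Q, Z) = (6 + Q)/(2*Z) (a(Q, Z) = (6 + Q)/((2*Z)) = (6 + Q)*(1/(2*Z)) = (6 + Q)/(2*Z))
-1502*b(a(2, -1)) - 1129 = -751*(6 + 2)/(-1) - 1129 = -751*(-1)*8 - 1129 = -1502*(-4) - 1129 = 6008 - 1129 = 4879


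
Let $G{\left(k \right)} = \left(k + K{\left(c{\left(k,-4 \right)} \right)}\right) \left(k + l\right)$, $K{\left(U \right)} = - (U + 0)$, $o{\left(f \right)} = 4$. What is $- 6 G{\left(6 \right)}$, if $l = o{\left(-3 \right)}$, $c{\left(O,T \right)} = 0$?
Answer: $-360$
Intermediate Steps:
$l = 4$
$K{\left(U \right)} = - U$
$G{\left(k \right)} = k \left(4 + k\right)$ ($G{\left(k \right)} = \left(k - 0\right) \left(k + 4\right) = \left(k + 0\right) \left(4 + k\right) = k \left(4 + k\right)$)
$- 6 G{\left(6 \right)} = - 6 \cdot 6 \left(4 + 6\right) = - 6 \cdot 6 \cdot 10 = \left(-6\right) 60 = -360$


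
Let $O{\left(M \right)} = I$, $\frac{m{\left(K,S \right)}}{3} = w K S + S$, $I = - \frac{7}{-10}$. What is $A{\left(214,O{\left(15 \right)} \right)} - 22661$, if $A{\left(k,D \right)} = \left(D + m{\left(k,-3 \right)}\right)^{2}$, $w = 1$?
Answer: $\frac{371885549}{100} \approx 3.7189 \cdot 10^{6}$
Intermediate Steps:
$I = \frac{7}{10}$ ($I = \left(-7\right) \left(- \frac{1}{10}\right) = \frac{7}{10} \approx 0.7$)
$m{\left(K,S \right)} = 3 S + 3 K S$ ($m{\left(K,S \right)} = 3 \left(1 K S + S\right) = 3 \left(K S + S\right) = 3 \left(S + K S\right) = 3 S + 3 K S$)
$O{\left(M \right)} = \frac{7}{10}$
$A{\left(k,D \right)} = \left(-9 + D - 9 k\right)^{2}$ ($A{\left(k,D \right)} = \left(D + 3 \left(-3\right) \left(1 + k\right)\right)^{2} = \left(D - \left(9 + 9 k\right)\right)^{2} = \left(-9 + D - 9 k\right)^{2}$)
$A{\left(214,O{\left(15 \right)} \right)} - 22661 = \left(-9 + \frac{7}{10} - 1926\right)^{2} - 22661 = \left(- \frac{19343}{10}\right)^{2} - 22661 = \frac{374151649}{100} - 22661 = \frac{371885549}{100}$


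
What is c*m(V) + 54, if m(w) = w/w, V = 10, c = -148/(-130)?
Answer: 3584/65 ≈ 55.138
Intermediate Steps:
c = 74/65 (c = -148*(-1/130) = 74/65 ≈ 1.1385)
m(w) = 1
c*m(V) + 54 = (74/65)*1 + 54 = 74/65 + 54 = 3584/65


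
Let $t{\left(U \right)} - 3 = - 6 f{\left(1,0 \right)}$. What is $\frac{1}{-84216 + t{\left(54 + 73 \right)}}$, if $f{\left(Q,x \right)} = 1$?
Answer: $- \frac{1}{84219} \approx -1.1874 \cdot 10^{-5}$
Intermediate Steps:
$t{\left(U \right)} = -3$ ($t{\left(U \right)} = 3 - 6 = -3$)
$\frac{1}{-84216 + t{\left(54 + 73 \right)}} = \frac{1}{-84216 - 3} = \frac{1}{-84219} = - \frac{1}{84219}$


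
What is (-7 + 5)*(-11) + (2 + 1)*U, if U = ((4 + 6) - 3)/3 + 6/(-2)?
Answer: 20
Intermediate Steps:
U = -2/3 (U = (10 - 3)*(1/3) + 6*(-1/2) = 7*(1/3) - 3 = 7/3 - 3 = -2/3 ≈ -0.66667)
(-7 + 5)*(-11) + (2 + 1)*U = (-7 + 5)*(-11) + (2 + 1)*(-2/3) = -2*(-11) + 3*(-2/3) = 22 - 2 = 20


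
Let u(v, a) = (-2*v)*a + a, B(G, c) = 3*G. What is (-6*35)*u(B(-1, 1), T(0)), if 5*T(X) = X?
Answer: 0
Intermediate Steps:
T(X) = X/5
u(v, a) = a - 2*a*v (u(v, a) = -2*a*v + a = a - 2*a*v)
(-6*35)*u(B(-1, 1), T(0)) = (-6*35)*(((1/5)*0)*(1 - 6*(-1))) = -0*(1 - 2*(-3)) = -0*(1 + 6) = -0*7 = -210*0 = 0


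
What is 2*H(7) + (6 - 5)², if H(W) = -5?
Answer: -9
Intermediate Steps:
2*H(7) + (6 - 5)² = 2*(-5) + (6 - 5)² = -10 + 1² = -10 + 1 = -9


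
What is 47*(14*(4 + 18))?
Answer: 14476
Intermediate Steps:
47*(14*(4 + 18)) = 47*(14*22) = 47*308 = 14476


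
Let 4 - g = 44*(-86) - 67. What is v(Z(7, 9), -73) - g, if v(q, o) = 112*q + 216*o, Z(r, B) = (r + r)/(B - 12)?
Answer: -60437/3 ≈ -20146.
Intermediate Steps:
Z(r, B) = 2*r/(-12 + B) (Z(r, B) = (2*r)/(-12 + B) = 2*r/(-12 + B))
g = 3855 (g = 4 - (44*(-86) - 67) = 4 - (-3784 - 67) = 4 - 1*(-3851) = 4 + 3851 = 3855)
v(Z(7, 9), -73) - g = (112*(2*7/(-12 + 9)) + 216*(-73)) - 1*3855 = (112*(2*7/(-3)) - 15768) - 3855 = (112*(2*7*(-⅓)) - 15768) - 3855 = (112*(-14/3) - 15768) - 3855 = (-1568/3 - 15768) - 3855 = -48872/3 - 3855 = -60437/3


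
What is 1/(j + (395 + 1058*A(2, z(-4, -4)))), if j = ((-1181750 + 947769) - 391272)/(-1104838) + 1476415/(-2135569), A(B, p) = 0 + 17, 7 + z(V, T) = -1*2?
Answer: 2359457782822/43368897577579369 ≈ 5.4404e-5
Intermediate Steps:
z(V, T) = -9 (z(V, T) = -7 - 1*2 = -7 - 2 = -9)
A(B, p) = 17
j = -295928471813/2359457782822 (j = (-233981 - 391272)*(-1/1104838) + 1476415*(-1/2135569) = -625253*(-1/1104838) - 1476415/2135569 = 625253/1104838 - 1476415/2135569 = -295928471813/2359457782822 ≈ -0.12542)
1/(j + (395 + 1058*A(2, z(-4, -4)))) = 1/(-295928471813/2359457782822 + (395 + 1058*17)) = 1/(-295928471813/2359457782822 + (395 + 17986)) = 1/(-295928471813/2359457782822 + 18381) = 1/(43368897577579369/2359457782822) = 2359457782822/43368897577579369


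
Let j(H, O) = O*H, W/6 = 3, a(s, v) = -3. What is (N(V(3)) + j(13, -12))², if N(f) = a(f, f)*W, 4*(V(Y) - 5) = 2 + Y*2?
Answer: 44100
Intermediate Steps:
V(Y) = 11/2 + Y/2 (V(Y) = 5 + (2 + Y*2)/4 = 5 + (2 + 2*Y)/4 = 5 + (½ + Y/2) = 11/2 + Y/2)
W = 18 (W = 6*3 = 18)
j(H, O) = H*O
N(f) = -54 (N(f) = -3*18 = -54)
(N(V(3)) + j(13, -12))² = (-54 + 13*(-12))² = (-54 - 156)² = (-210)² = 44100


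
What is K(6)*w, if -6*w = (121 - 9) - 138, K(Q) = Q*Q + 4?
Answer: 520/3 ≈ 173.33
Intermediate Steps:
K(Q) = 4 + Q² (K(Q) = Q² + 4 = 4 + Q²)
w = 13/3 (w = -((121 - 9) - 138)/6 = -(112 - 138)/6 = -⅙*(-26) = 13/3 ≈ 4.3333)
K(6)*w = (4 + 6²)*(13/3) = (4 + 36)*(13/3) = 40*(13/3) = 520/3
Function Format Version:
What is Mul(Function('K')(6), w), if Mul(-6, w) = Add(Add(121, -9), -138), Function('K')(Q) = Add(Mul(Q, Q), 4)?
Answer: Rational(520, 3) ≈ 173.33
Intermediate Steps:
Function('K')(Q) = Add(4, Pow(Q, 2)) (Function('K')(Q) = Add(Pow(Q, 2), 4) = Add(4, Pow(Q, 2)))
w = Rational(13, 3) (w = Mul(Rational(-1, 6), Add(Add(121, -9), -138)) = Mul(Rational(-1, 6), Add(112, -138)) = Mul(Rational(-1, 6), -26) = Rational(13, 3) ≈ 4.3333)
Mul(Function('K')(6), w) = Mul(Add(4, Pow(6, 2)), Rational(13, 3)) = Mul(Add(4, 36), Rational(13, 3)) = Mul(40, Rational(13, 3)) = Rational(520, 3)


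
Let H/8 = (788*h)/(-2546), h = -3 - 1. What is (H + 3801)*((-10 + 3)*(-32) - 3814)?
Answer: -17416098790/1273 ≈ -1.3681e+7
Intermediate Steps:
h = -4
H = 12608/1273 (H = 8*((788*(-4))/(-2546)) = 8*(-3152*(-1/2546)) = 8*(1576/1273) = 12608/1273 ≈ 9.9042)
(H + 3801)*((-10 + 3)*(-32) - 3814) = (12608/1273 + 3801)*((-10 + 3)*(-32) - 3814) = 4851281*(-7*(-32) - 3814)/1273 = 4851281*(224 - 3814)/1273 = (4851281/1273)*(-3590) = -17416098790/1273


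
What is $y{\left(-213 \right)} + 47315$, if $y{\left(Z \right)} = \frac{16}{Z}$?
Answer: $\frac{10078079}{213} \approx 47315.0$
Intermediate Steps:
$y{\left(-213 \right)} + 47315 = \frac{16}{-213} + 47315 = 16 \left(- \frac{1}{213}\right) + 47315 = - \frac{16}{213} + 47315 = \frac{10078079}{213}$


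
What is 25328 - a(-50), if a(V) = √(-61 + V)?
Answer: 25328 - I*√111 ≈ 25328.0 - 10.536*I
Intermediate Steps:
25328 - a(-50) = 25328 - √(-61 - 50) = 25328 - √(-111) = 25328 - I*√111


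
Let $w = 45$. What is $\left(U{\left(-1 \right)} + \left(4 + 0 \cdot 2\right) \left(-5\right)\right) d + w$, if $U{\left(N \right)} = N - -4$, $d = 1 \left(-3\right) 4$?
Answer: $249$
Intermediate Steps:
$d = -12$ ($d = \left(-3\right) 4 = -12$)
$U{\left(N \right)} = 4 + N$ ($U{\left(N \right)} = N + 4 = 4 + N$)
$\left(U{\left(-1 \right)} + \left(4 + 0 \cdot 2\right) \left(-5\right)\right) d + w = \left(\left(4 - 1\right) + \left(4 + 0 \cdot 2\right) \left(-5\right)\right) \left(-12\right) + 45 = \left(3 + \left(4 + 0\right) \left(-5\right)\right) \left(-12\right) + 45 = \left(3 + 4 \left(-5\right)\right) \left(-12\right) + 45 = \left(3 - 20\right) \left(-12\right) + 45 = \left(-17\right) \left(-12\right) + 45 = 204 + 45 = 249$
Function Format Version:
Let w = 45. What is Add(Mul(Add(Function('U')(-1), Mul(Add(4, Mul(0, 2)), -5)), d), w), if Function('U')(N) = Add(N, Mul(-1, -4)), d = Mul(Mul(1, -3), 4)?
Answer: 249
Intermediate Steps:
d = -12 (d = Mul(-3, 4) = -12)
Function('U')(N) = Add(4, N) (Function('U')(N) = Add(N, 4) = Add(4, N))
Add(Mul(Add(Function('U')(-1), Mul(Add(4, Mul(0, 2)), -5)), d), w) = Add(Mul(Add(Add(4, -1), Mul(Add(4, Mul(0, 2)), -5)), -12), 45) = Add(Mul(Add(3, Mul(Add(4, 0), -5)), -12), 45) = Add(Mul(Add(3, Mul(4, -5)), -12), 45) = Add(Mul(Add(3, -20), -12), 45) = Add(Mul(-17, -12), 45) = Add(204, 45) = 249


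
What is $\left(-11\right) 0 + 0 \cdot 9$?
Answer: $0$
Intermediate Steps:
$\left(-11\right) 0 + 0 \cdot 9 = 0 + 0 = 0$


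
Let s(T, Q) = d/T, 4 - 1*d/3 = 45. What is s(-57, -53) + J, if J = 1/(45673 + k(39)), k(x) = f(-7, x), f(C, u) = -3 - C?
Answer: 1872776/867863 ≈ 2.1579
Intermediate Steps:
d = -123 (d = 12 - 3*45 = 12 - 135 = -123)
k(x) = 4 (k(x) = -3 - 1*(-7) = -3 + 7 = 4)
s(T, Q) = -123/T
J = 1/45677 (J = 1/(45673 + 4) = 1/45677 ≈ 2.1893e-5)
s(-57, -53) + J = -123/(-57) + 1/45677 = -123*(-1/57) + 1/45677 = 41/19 + 1/45677 = 1872776/867863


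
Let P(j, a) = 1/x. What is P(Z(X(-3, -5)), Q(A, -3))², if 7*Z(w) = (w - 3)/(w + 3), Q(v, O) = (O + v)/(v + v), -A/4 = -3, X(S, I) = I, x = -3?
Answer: ⅑ ≈ 0.11111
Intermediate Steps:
A = 12 (A = -4*(-3) = 12)
Q(v, O) = (O + v)/(2*v) (Q(v, O) = (O + v)/((2*v)) = (O + v)*(1/(2*v)) = (O + v)/(2*v))
Z(w) = (-3 + w)/(7*(3 + w)) (Z(w) = ((w - 3)/(w + 3))/7 = ((-3 + w)/(3 + w))/7 = (-3 + w)/(7*(3 + w)))
P(j, a) = -⅓ (P(j, a) = 1/(-3) = -⅓)
P(Z(X(-3, -5)), Q(A, -3))² = (-⅓)² = ⅑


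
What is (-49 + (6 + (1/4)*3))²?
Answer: 28561/16 ≈ 1785.1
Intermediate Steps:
(-49 + (6 + (1/4)*3))² = (-49 + (6 + (1*(¼))*3))² = (-49 + (6 + (¼)*3))² = (-49 + (6 + ¾))² = (-49 + 27/4)² = (-169/4)² = 28561/16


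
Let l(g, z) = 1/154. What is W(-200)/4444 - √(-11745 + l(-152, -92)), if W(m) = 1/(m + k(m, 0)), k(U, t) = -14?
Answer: -1/951016 - I*√278544266/154 ≈ -1.0515e-6 - 108.37*I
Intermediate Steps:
l(g, z) = 1/154
W(m) = 1/(-14 + m) (W(m) = 1/(m - 14) = 1/(-14 + m))
W(-200)/4444 - √(-11745 + l(-152, -92)) = 1/(-14 - 200*4444) - √(-11745 + 1/154) = (1/4444)/(-214) - √(-1808729/154) = -1/214*1/4444 - I*√278544266/154 = -1/951016 - I*√278544266/154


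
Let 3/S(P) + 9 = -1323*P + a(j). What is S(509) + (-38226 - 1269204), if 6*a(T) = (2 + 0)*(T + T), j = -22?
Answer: -2641390369569/2020292 ≈ -1.3074e+6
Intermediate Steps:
a(T) = 2*T/3 (a(T) = ((2 + 0)*(T + T))/6 = (2*(2*T))/6 = (4*T)/6 = 2*T/3)
S(P) = 3/(-71/3 - 1323*P) (S(P) = 3/(-9 + (-1323*P + (⅔)*(-22))) = 3/(-9 + (-1323*P - 44/3)) = 3/(-9 + (-44/3 - 1323*P)) = 3/(-71/3 - 1323*P))
S(509) + (-38226 - 1269204) = -9/(71 + 3969*509) + (-38226 - 1269204) = -9/(71 + 2020221) - 1307430 = -9/2020292 - 1307430 = -2641390369569/2020292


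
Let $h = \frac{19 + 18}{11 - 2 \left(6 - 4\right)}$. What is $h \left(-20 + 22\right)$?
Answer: $\frac{74}{7} \approx 10.571$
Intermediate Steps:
$h = \frac{37}{7}$ ($h = \frac{37}{11 - 4} = \frac{37}{7} \approx 5.2857$)
$h \left(-20 + 22\right) = \frac{37 \left(-20 + 22\right)}{7} = \frac{37}{7} \cdot 2 = \frac{74}{7}$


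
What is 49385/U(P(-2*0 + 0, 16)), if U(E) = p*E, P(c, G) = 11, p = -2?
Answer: -49385/22 ≈ -2244.8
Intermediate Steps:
U(E) = -2*E
49385/U(P(-2*0 + 0, 16)) = 49385/((-2*11)) = 49385/(-22) = 49385*(-1/22) = -49385/22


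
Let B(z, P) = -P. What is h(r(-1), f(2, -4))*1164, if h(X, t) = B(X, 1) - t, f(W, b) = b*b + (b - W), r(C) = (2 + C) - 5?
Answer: -12804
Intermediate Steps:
r(C) = -3 + C
f(W, b) = b + b² - W (f(W, b) = b² + (b - W) = b + b² - W)
h(X, t) = -1 - t (h(X, t) = -1*1 - t = -1 - t)
h(r(-1), f(2, -4))*1164 = (-1 - (-4 + (-4)² - 1*2))*1164 = (-1 - (-4 + 16 - 2))*1164 = (-1 - 1*10)*1164 = (-1 - 10)*1164 = -11*1164 = -12804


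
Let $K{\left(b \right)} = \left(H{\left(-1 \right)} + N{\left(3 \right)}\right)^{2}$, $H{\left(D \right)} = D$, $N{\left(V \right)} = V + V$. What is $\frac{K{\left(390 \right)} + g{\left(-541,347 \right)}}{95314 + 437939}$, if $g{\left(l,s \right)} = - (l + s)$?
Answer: $\frac{73}{177751} \approx 0.00041069$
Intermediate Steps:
$N{\left(V \right)} = 2 V$
$K{\left(b \right)} = 25$ ($K{\left(b \right)} = \left(-1 + 2 \cdot 3\right)^{2} = \left(-1 + 6\right)^{2} = 5^{2} = 25$)
$g{\left(l,s \right)} = - l - s$
$\frac{K{\left(390 \right)} + g{\left(-541,347 \right)}}{95314 + 437939} = \frac{25 - -194}{95314 + 437939} = \frac{25 + \left(541 - 347\right)}{533253} = \left(25 + 194\right) \frac{1}{533253} = 219 \cdot \frac{1}{533253} = \frac{73}{177751}$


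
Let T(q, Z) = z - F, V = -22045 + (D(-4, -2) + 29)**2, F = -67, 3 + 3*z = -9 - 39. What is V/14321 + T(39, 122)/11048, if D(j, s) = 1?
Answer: -116446955/79109204 ≈ -1.4720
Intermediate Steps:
z = -17 (z = -1 + (-9 - 39)/3 = -1 + (1/3)*(-48) = -1 - 16 = -17)
V = -21145 (V = -22045 + (1 + 29)**2 = -22045 + 30**2 = -22045 + 900 = -21145)
T(q, Z) = 50 (T(q, Z) = -17 - 1*(-67) = -17 + 67 = 50)
V/14321 + T(39, 122)/11048 = -21145/14321 + 50/11048 = -21145*1/14321 + 50*(1/11048) = -21145/14321 + 25/5524 = -116446955/79109204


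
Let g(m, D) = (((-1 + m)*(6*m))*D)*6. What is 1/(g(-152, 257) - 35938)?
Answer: 1/215128574 ≈ 4.6484e-9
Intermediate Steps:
g(m, D) = 36*D*m*(-1 + m) (g(m, D) = ((6*m*(-1 + m))*D)*6 = (6*D*m*(-1 + m))*6 = 36*D*m*(-1 + m))
1/(g(-152, 257) - 35938) = 1/(36*257*(-152)*(-1 - 152) - 35938) = 1/(36*257*(-152)*(-153) - 35938) = 1/(215164512 - 35938) = 1/215128574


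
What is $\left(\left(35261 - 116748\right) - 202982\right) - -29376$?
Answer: $-255093$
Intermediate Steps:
$\left(\left(35261 - 116748\right) - 202982\right) - -29376 = \left(\left(35261 - 116748\right) - 202982\right) + 29376 = \left(-81487 - 202982\right) + 29376 = -284469 + 29376 = -255093$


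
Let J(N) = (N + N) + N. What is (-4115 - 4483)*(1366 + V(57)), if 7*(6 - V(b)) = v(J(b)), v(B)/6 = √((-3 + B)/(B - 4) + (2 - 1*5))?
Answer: -11796456 + 154764*I*√6179/1169 ≈ -1.1796e+7 + 10407.0*I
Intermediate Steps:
J(N) = 3*N (J(N) = 2*N + N = 3*N)
v(B) = 6*√(-3 + (-3 + B)/(-4 + B)) (v(B) = 6*√((-3 + B)/(B - 4) + (2 - 1*5)) = 6*√((-3 + B)/(-4 + B) + (2 - 5)) = 6*√((-3 + B)/(-4 + B) - 3) = 6*√(-3 + (-3 + B)/(-4 + B)))
V(b) = 6 - 6*√((9 - 6*b)/(-4 + 3*b))/7
(-4115 - 4483)*(1366 + V(57)) = (-4115 - 4483)*(1366 + (6 - 6*√3*√(-(-3 + 2*57)/(-4 + 3*57))/7)) = -8598*(1366 + (6 - 6*√3*√(-(-3 + 114)/(-4 + 171))/7)) = -8598*(1366 + (6 - 6*√3*√(-1*111/167)/7)) = -8598*(1366 + (6 - 6*√3*√(-1*1/167*111)/7)) = -8598*(1366 + (6 - 6*√3*√(-111/167)/7)) = -8598*(1366 + (6 - 6*√3*I*√18537/167/7)) = -8598*(1366 + (6 - 18*I*√6179/1169)) = -8598*(1372 - 18*I*√6179/1169) = -11796456 + 154764*I*√6179/1169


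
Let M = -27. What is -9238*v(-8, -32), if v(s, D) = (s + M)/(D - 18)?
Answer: -32333/5 ≈ -6466.6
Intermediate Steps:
v(s, D) = (-27 + s)/(-18 + D) (v(s, D) = (s - 27)/(D - 18) = (-27 + s)/(-18 + D))
-9238*v(-8, -32) = -9238*(-27 - 8)/(-18 - 32) = -9238*(-35)/(-50) = -(-4619)*(-35)/25 = -9238*7/10 = -32333/5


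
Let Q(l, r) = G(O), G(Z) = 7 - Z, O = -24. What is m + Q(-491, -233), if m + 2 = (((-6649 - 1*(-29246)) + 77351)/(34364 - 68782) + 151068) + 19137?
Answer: 2929506932/17209 ≈ 1.7023e+5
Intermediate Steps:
Q(l, r) = 31 (Q(l, r) = 7 - 1*(-24) = 7 + 24 = 31)
m = 2928973453/17209 (m = -2 + ((((-6649 - 1*(-29246)) + 77351)/(34364 - 68782) + 151068) + 19137) = -2 + ((((-6649 + 29246) + 77351)/(-34418) + 151068) + 19137) = -2 + (((22597 + 77351)*(-1/34418) + 151068) + 19137) = -2 + ((99948*(-1/34418) + 151068) + 19137) = -2 + ((-49974/17209 + 151068) + 19137) = -2 + (2599679238/17209 + 19137) = -2 + 2929007871/17209 = 2928973453/17209 ≈ 1.7020e+5)
m + Q(-491, -233) = 2928973453/17209 + 31 = 2929506932/17209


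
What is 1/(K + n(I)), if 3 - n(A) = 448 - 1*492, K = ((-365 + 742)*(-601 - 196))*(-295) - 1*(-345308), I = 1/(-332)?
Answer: 1/88983710 ≈ 1.1238e-8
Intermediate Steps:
I = -1/332 ≈ -0.0030120
K = 88983663 (K = (377*(-797))*(-295) + 345308 = -300469*(-295) + 345308 = 88638355 + 345308 = 88983663)
n(A) = 47 (n(A) = 3 - (448 - 1*492) = 3 - (448 - 492) = 3 - 1*(-44) = 3 + 44 = 47)
1/(K + n(I)) = 1/(88983663 + 47) = 1/88983710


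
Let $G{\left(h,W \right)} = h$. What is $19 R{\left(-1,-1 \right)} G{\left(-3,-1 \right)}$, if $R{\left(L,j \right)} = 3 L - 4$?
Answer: $399$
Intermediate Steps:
$R{\left(L,j \right)} = -4 + 3 L$
$19 R{\left(-1,-1 \right)} G{\left(-3,-1 \right)} = 19 \left(-4 + 3 \left(-1\right)\right) \left(-3\right) = 19 \left(-4 - 3\right) \left(-3\right) = 19 \left(-7\right) \left(-3\right) = \left(-133\right) \left(-3\right) = 399$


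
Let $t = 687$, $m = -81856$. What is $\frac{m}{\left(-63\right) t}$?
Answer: $\frac{81856}{43281} \approx 1.8913$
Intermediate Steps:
$\frac{m}{\left(-63\right) t} = - \frac{81856}{\left(-63\right) 687} = - \frac{81856}{-43281} = \left(-81856\right) \left(- \frac{1}{43281}\right) = \frac{81856}{43281}$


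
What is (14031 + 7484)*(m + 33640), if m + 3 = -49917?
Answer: -350264200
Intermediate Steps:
m = -49920 (m = -3 - 49917 = -49920)
(14031 + 7484)*(m + 33640) = (14031 + 7484)*(-49920 + 33640) = 21515*(-16280) = -350264200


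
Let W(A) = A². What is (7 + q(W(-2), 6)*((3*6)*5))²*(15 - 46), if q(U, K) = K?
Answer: -9275479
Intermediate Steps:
(7 + q(W(-2), 6)*((3*6)*5))²*(15 - 46) = (7 + 6*((3*6)*5))²*(15 - 46) = (7 + 6*(18*5))²*(-31) = (7 + 6*90)²*(-31) = (7 + 540)²*(-31) = 547²*(-31) = 299209*(-31) = -9275479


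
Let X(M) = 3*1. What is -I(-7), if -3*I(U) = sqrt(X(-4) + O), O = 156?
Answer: sqrt(159)/3 ≈ 4.2032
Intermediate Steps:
X(M) = 3
I(U) = -sqrt(159)/3 (I(U) = -sqrt(3 + 156)/3 = -sqrt(159)/3)
-I(-7) = -(-1)*sqrt(159)/3 = sqrt(159)/3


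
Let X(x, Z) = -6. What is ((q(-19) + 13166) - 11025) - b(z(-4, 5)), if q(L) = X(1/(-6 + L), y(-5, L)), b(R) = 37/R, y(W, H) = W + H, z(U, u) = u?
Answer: 10638/5 ≈ 2127.6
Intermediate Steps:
y(W, H) = H + W
q(L) = -6
((q(-19) + 13166) - 11025) - b(z(-4, 5)) = ((-6 + 13166) - 11025) - 37/5 = (13160 - 11025) - 37/5 = 2135 - 1*37/5 = 2135 - 37/5 = 10638/5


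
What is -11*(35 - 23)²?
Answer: -1584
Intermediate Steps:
-11*(35 - 23)² = -11*12² = -11*144 = -1584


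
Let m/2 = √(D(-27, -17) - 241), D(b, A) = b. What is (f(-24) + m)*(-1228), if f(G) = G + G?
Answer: 58944 - 4912*I*√67 ≈ 58944.0 - 40206.0*I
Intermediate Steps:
f(G) = 2*G
m = 4*I*√67 (m = 2*√(-27 - 241) = 2*√(-268) = 2*(2*I*√67) = 4*I*√67 ≈ 32.741*I)
(f(-24) + m)*(-1228) = (2*(-24) + 4*I*√67)*(-1228) = (-48 + 4*I*√67)*(-1228) = 58944 - 4912*I*√67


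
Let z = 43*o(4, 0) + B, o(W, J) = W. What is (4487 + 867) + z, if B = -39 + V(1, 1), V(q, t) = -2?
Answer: 5485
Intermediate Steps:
B = -41 (B = -39 - 2 = -41)
z = 131 (z = 43*4 - 41 = 172 - 41 = 131)
(4487 + 867) + z = (4487 + 867) + 131 = 5354 + 131 = 5485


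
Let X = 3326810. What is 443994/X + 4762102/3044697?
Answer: 8597217877219/5064564213285 ≈ 1.6975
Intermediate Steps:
443994/X + 4762102/3044697 = 443994/3326810 + 4762102/3044697 = 443994*(1/3326810) + 4762102*(1/3044697) = 221997/1663405 + 4762102/3044697 = 8597217877219/5064564213285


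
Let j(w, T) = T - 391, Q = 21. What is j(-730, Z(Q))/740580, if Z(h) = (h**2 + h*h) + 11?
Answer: 251/370290 ≈ 0.00067785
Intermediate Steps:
Z(h) = 11 + 2*h**2 (Z(h) = (h**2 + h**2) + 11 = 2*h**2 + 11 = 11 + 2*h**2)
j(w, T) = -391 + T
j(-730, Z(Q))/740580 = (-391 + (11 + 2*21**2))/740580 = (-391 + (11 + 2*441))*(1/740580) = (-391 + (11 + 882))*(1/740580) = (-391 + 893)*(1/740580) = 502*(1/740580) = 251/370290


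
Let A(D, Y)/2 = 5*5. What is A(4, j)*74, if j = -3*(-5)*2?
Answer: 3700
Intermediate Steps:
j = 30 (j = 15*2 = 30)
A(D, Y) = 50 (A(D, Y) = 2*(5*5) = 2*25 = 50)
A(4, j)*74 = 50*74 = 3700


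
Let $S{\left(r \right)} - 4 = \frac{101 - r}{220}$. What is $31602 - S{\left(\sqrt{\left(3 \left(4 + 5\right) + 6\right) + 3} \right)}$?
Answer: $\frac{1390293}{44} \approx 31598.0$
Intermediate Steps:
$S{\left(r \right)} = \frac{981}{220} - \frac{r}{220}$ ($S{\left(r \right)} = 4 + \frac{101 - r}{220} = 4 + \left(101 - r\right) \frac{1}{220} = 4 - \left(- \frac{101}{220} + \frac{r}{220}\right) = \frac{981}{220} - \frac{r}{220}$)
$31602 - S{\left(\sqrt{\left(3 \left(4 + 5\right) + 6\right) + 3} \right)} = 31602 - \left(\frac{981}{220} - \frac{\sqrt{\left(3 \left(4 + 5\right) + 6\right) + 3}}{220}\right) = 31602 - \left(\frac{981}{220} - \frac{\sqrt{\left(3 \cdot 9 + 6\right) + 3}}{220}\right) = 31602 - \left(\frac{981}{220} - \frac{\sqrt{\left(27 + 6\right) + 3}}{220}\right) = 31602 - \left(\frac{981}{220} - \frac{\sqrt{33 + 3}}{220}\right) = 31602 - \left(\frac{981}{220} - \frac{\sqrt{36}}{220}\right) = 31602 - \left(\frac{981}{220} - \frac{3}{110}\right) = 31602 - \frac{195}{44} = \frac{1390293}{44}$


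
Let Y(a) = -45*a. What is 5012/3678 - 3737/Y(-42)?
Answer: -712001/1158570 ≈ -0.61455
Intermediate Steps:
5012/3678 - 3737/Y(-42) = 5012/3678 - 3737/((-45*(-42))) = 5012*(1/3678) - 3737/1890 = 2506/1839 - 3737*1/1890 = 2506/1839 - 3737/1890 = -712001/1158570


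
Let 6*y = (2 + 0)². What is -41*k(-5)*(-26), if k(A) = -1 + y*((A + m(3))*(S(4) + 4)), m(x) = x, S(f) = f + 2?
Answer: -45838/3 ≈ -15279.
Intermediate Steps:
S(f) = 2 + f
y = ⅔ (y = (2 + 0)²/6 = (⅙)*2² = (⅙)*4 = ⅔ ≈ 0.66667)
k(A) = 19 + 20*A/3 (k(A) = -1 + 2*((A + 3)*((2 + 4) + 4))/3 = -1 + 2*((3 + A)*(6 + 4))/3 = -1 + 2*((3 + A)*10)/3 = -1 + 2*(30 + 10*A)/3 = -1 + (20 + 20*A/3) = 19 + 20*A/3)
-41*k(-5)*(-26) = -41*(19 + (20/3)*(-5))*(-26) = -41*(19 - 100/3)*(-26) = -41*(-43/3)*(-26) = (1763/3)*(-26) = -45838/3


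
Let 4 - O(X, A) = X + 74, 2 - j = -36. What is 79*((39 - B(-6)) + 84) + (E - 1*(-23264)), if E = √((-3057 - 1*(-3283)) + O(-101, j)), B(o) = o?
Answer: 33455 + √257 ≈ 33471.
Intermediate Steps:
j = 38 (j = 2 - 1*(-36) = 2 + 36 = 38)
O(X, A) = -70 - X (O(X, A) = 4 - (X + 74) = 4 - (74 + X) = 4 + (-74 - X) = -70 - X)
E = √257 (E = √((-3057 - 1*(-3283)) + (-70 - 1*(-101))) = √((-3057 + 3283) + (-70 + 101)) = √(226 + 31) = √257 ≈ 16.031)
79*((39 - B(-6)) + 84) + (E - 1*(-23264)) = 79*((39 - 1*(-6)) + 84) + (√257 - 1*(-23264)) = 79*((39 + 6) + 84) + (√257 + 23264) = 79*(45 + 84) + (23264 + √257) = 79*129 + (23264 + √257) = 10191 + (23264 + √257) = 33455 + √257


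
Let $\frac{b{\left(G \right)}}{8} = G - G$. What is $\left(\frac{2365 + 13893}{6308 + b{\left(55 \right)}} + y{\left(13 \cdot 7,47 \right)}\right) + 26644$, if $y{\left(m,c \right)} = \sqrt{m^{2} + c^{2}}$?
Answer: $\frac{84043305}{3154} + \sqrt{10490} \approx 26749.0$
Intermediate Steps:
$b{\left(G \right)} = 0$ ($b{\left(G \right)} = 8 \left(G - G\right) = 8 \cdot 0 = 0$)
$y{\left(m,c \right)} = \sqrt{c^{2} + m^{2}}$
$\left(\frac{2365 + 13893}{6308 + b{\left(55 \right)}} + y{\left(13 \cdot 7,47 \right)}\right) + 26644 = \left(\frac{2365 + 13893}{6308 + 0} + \sqrt{47^{2} + \left(13 \cdot 7\right)^{2}}\right) + 26644 = \left(\frac{16258}{6308} + \sqrt{2209 + 91^{2}}\right) + 26644 = \left(16258 \cdot \frac{1}{6308} + \sqrt{2209 + 8281}\right) + 26644 = \left(\frac{8129}{3154} + \sqrt{10490}\right) + 26644 = \frac{84043305}{3154} + \sqrt{10490}$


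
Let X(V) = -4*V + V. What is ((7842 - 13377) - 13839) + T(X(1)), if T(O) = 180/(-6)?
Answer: -19404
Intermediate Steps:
X(V) = -3*V
T(O) = -30 (T(O) = 180*(-⅙) = -30)
((7842 - 13377) - 13839) + T(X(1)) = ((7842 - 13377) - 13839) - 30 = (-5535 - 13839) - 30 = -19374 - 30 = -19404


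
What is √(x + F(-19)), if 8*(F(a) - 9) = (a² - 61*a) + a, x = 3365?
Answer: √56986/4 ≈ 59.679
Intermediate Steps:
F(a) = 9 - 15*a/2 + a²/8 (F(a) = 9 + ((a² - 61*a) + a)/8 = 9 + (a² - 60*a)/8 = 9 + (-15*a/2 + a²/8) = 9 - 15*a/2 + a²/8)
√(x + F(-19)) = √(3365 + (9 - 15/2*(-19) + (⅛)*(-19)²)) = √(3365 + (9 + 285/2 + (⅛)*361)) = √(3365 + (9 + 285/2 + 361/8)) = √(3365 + 1573/8) = √(28493/8) = √56986/4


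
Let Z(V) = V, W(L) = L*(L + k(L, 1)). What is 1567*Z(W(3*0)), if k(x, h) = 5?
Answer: 0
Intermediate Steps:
W(L) = L*(5 + L) (W(L) = L*(L + 5) = L*(5 + L))
1567*Z(W(3*0)) = 1567*((3*0)*(5 + 3*0)) = 1567*(0*(5 + 0)) = 1567*(0*5) = 1567*0 = 0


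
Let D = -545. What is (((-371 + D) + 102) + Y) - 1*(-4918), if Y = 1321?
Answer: 5425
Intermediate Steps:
(((-371 + D) + 102) + Y) - 1*(-4918) = (((-371 - 545) + 102) + 1321) - 1*(-4918) = ((-916 + 102) + 1321) + 4918 = (-814 + 1321) + 4918 = 507 + 4918 = 5425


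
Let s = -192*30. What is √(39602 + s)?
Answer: √33842 ≈ 183.96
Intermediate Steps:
s = -5760
√(39602 + s) = √(39602 - 5760) = √33842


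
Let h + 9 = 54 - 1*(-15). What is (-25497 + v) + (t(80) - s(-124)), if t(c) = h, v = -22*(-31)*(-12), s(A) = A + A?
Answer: -33373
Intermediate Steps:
h = 60 (h = -9 + (54 - 1*(-15)) = -9 + (54 + 15) = -9 + 69 = 60)
s(A) = 2*A
v = -8184 (v = 682*(-12) = -8184)
t(c) = 60
(-25497 + v) + (t(80) - s(-124)) = (-25497 - 8184) + (60 - 2*(-124)) = -33681 + (60 - 1*(-248)) = -33681 + (60 + 248) = -33681 + 308 = -33373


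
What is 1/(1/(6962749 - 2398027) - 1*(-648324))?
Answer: 4564722/2959418825929 ≈ 1.5424e-6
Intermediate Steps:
1/(1/(6962749 - 2398027) - 1*(-648324)) = 1/(1/4564722 + 648324) = 1/(2959418825929/4564722) = 4564722/2959418825929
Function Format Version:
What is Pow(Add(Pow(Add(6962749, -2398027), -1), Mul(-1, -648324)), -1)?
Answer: Rational(4564722, 2959418825929) ≈ 1.5424e-6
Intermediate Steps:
Pow(Add(Pow(Add(6962749, -2398027), -1), Mul(-1, -648324)), -1) = Pow(Add(Pow(4564722, -1), 648324), -1) = Pow(Add(Rational(1, 4564722), 648324), -1) = Pow(Rational(2959418825929, 4564722), -1) = Rational(4564722, 2959418825929)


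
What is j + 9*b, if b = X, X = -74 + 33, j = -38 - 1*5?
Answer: -412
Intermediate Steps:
j = -43 (j = -38 - 5 = -43)
X = -41
b = -41
j + 9*b = -43 + 9*(-41) = -43 - 369 = -412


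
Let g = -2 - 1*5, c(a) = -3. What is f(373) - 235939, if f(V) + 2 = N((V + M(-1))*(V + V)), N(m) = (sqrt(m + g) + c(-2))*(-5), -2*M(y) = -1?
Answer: -235926 - 20*sqrt(17414) ≈ -2.3857e+5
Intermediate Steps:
M(y) = 1/2 (M(y) = -1/2*(-1) = 1/2)
g = -7 (g = -2 - 5 = -7)
N(m) = 15 - 5*sqrt(-7 + m) (N(m) = (sqrt(m - 7) - 3)*(-5) = (sqrt(-7 + m) - 3)*(-5) = (-3 + sqrt(-7 + m))*(-5) = 15 - 5*sqrt(-7 + m))
f(V) = 13 - 5*sqrt(-7 + 2*V*(1/2 + V)) (f(V) = -2 + (15 - 5*sqrt(-7 + (V + 1/2)*(V + V))) = -2 + (15 - 5*sqrt(-7 + (1/2 + V)*(2*V))) = -2 + (15 - 5*sqrt(-7 + 2*V*(1/2 + V))) = 13 - 5*sqrt(-7 + 2*V*(1/2 + V)))
f(373) - 235939 = (13 - 5*sqrt(-7 + 373*(1 + 2*373))) - 235939 = (13 - 5*sqrt(-7 + 373*(1 + 746))) - 235939 = (13 - 5*sqrt(-7 + 373*747)) - 235939 = (13 - 5*sqrt(-7 + 278631)) - 235939 = (13 - 20*sqrt(17414)) - 235939 = -235926 - 20*sqrt(17414)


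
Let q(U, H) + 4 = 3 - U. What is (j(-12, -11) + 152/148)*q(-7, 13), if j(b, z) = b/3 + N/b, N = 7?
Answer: -1579/74 ≈ -21.338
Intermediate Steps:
q(U, H) = -1 - U (q(U, H) = -4 + (3 - U) = -1 - U)
j(b, z) = 7/b + b/3 (j(b, z) = b/3 + 7/b = 7/b + b/3)
(j(-12, -11) + 152/148)*q(-7, 13) = ((7/(-12) + (⅓)*(-12)) + 152/148)*(-1 - 1*(-7)) = ((7*(-1/12) - 4) + 152*(1/148))*(-1 + 7) = ((-7/12 - 4) + 38/37)*6 = (-55/12 + 38/37)*6 = -1579/444*6 = -1579/74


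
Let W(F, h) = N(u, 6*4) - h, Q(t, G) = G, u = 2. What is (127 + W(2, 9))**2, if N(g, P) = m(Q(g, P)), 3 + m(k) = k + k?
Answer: 26569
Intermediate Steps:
m(k) = -3 + 2*k (m(k) = -3 + (k + k) = -3 + 2*k)
N(g, P) = -3 + 2*P
W(F, h) = 45 - h (W(F, h) = (-3 + 2*(6*4)) - h = (-3 + 2*24) - h = (-3 + 48) - h = 45 - h)
(127 + W(2, 9))**2 = (127 + (45 - 1*9))**2 = (127 + (45 - 9))**2 = (127 + 36)**2 = 163**2 = 26569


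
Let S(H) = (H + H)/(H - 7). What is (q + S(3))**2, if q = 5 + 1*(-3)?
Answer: 1/4 ≈ 0.25000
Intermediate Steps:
q = 2 (q = 5 - 3 = 2)
S(H) = 2*H/(-7 + H) (S(H) = (2*H)/(-7 + H) = 2*H/(-7 + H))
(q + S(3))**2 = (2 + 2*3/(-7 + 3))**2 = (2 + 2*3/(-4))**2 = (2 + 2*3*(-1/4))**2 = (2 - 3/2)**2 = (1/2)**2 = 1/4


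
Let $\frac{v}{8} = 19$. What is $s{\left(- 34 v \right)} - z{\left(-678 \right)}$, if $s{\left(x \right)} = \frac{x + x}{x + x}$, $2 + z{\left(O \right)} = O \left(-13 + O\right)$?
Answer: $-468495$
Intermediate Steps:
$v = 152$ ($v = 8 \cdot 19 = 152$)
$z{\left(O \right)} = -2 + O \left(-13 + O\right)$
$s{\left(x \right)} = 1$ ($s{\left(x \right)} = \frac{2 x}{2 x} = 2 x \frac{1}{2 x} = 1$)
$s{\left(- 34 v \right)} - z{\left(-678 \right)} = 1 - \left(-2 + \left(-678\right)^{2} - -8814\right) = 1 - \left(-2 + 459684 + 8814\right) = 1 - 468496 = -468495$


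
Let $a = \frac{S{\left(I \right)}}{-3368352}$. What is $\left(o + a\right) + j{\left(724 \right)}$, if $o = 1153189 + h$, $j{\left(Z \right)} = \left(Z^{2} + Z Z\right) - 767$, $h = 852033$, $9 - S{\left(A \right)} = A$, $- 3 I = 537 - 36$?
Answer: $\frac{642683035243}{210522} \approx 3.0528 \cdot 10^{6}$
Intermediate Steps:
$I = -167$ ($I = - \frac{537 - 36}{3} = \left(- \frac{1}{3}\right) 501 = -167$)
$S{\left(A \right)} = 9 - A$
$j{\left(Z \right)} = -767 + 2 Z^{2}$ ($j{\left(Z \right)} = \left(Z^{2} + Z^{2}\right) - 767 = 2 Z^{2} - 767 = -767 + 2 Z^{2}$)
$a = - \frac{11}{210522}$ ($a = \frac{9 - -167}{-3368352} = \left(9 + 167\right) \left(- \frac{1}{3368352}\right) = 176 \left(- \frac{1}{3368352}\right) = - \frac{11}{210522} \approx -5.2251 \cdot 10^{-5}$)
$o = 2005222$ ($o = 1153189 + 852033 = 2005222$)
$\left(o + a\right) + j{\left(724 \right)} = \left(2005222 - \frac{11}{210522}\right) - \left(767 - 2 \cdot 724^{2}\right) = \frac{422143345873}{210522} + \left(-767 + 2 \cdot 524176\right) = \frac{422143345873}{210522} + \left(-767 + 1048352\right) = \frac{422143345873}{210522} + 1047585 = \frac{642683035243}{210522}$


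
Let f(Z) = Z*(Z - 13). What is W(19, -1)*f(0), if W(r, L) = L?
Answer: 0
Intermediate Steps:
f(Z) = Z*(-13 + Z)
W(19, -1)*f(0) = -0*(-13 + 0) = -0*(-13) = -1*0 = 0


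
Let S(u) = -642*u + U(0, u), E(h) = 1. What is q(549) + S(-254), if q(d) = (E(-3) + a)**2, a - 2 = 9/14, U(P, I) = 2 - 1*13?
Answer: 31961773/196 ≈ 1.6307e+5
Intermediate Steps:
U(P, I) = -11 (U(P, I) = 2 - 13 = -11)
a = 37/14 (a = 2 + 9/14 = 37/14 ≈ 2.6429)
S(u) = -11 - 642*u (S(u) = -642*u - 11 = -11 - 642*u)
q(d) = 2601/196 (q(d) = (1 + 37/14)**2 = (51/14)**2 = 2601/196)
q(549) + S(-254) = 2601/196 + (-11 - 642*(-254)) = 2601/196 + (-11 + 163068) = 2601/196 + 163057 = 31961773/196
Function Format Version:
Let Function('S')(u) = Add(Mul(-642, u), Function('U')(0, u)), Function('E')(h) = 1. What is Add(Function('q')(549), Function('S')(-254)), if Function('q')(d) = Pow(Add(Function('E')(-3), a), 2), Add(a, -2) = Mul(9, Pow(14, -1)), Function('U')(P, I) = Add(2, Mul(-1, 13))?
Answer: Rational(31961773, 196) ≈ 1.6307e+5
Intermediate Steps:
Function('U')(P, I) = -11 (Function('U')(P, I) = Add(2, -13) = -11)
a = Rational(37, 14) (a = Add(2, Mul(9, Pow(14, -1))) = Add(2, Mul(9, Rational(1, 14))) = Add(2, Rational(9, 14)) = Rational(37, 14) ≈ 2.6429)
Function('S')(u) = Add(-11, Mul(-642, u)) (Function('S')(u) = Add(Mul(-642, u), -11) = Add(-11, Mul(-642, u)))
Function('q')(d) = Rational(2601, 196) (Function('q')(d) = Pow(Add(1, Rational(37, 14)), 2) = Pow(Rational(51, 14), 2) = Rational(2601, 196))
Add(Function('q')(549), Function('S')(-254)) = Add(Rational(2601, 196), Add(-11, Mul(-642, -254))) = Add(Rational(2601, 196), Add(-11, 163068)) = Add(Rational(2601, 196), 163057) = Rational(31961773, 196)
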